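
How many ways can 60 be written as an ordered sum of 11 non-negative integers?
C(60+11-1, 11-1) = C(70, 10) = 396704524216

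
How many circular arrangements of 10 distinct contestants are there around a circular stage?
Circular: fix one position, arrange the rest. (10-1)! = 362880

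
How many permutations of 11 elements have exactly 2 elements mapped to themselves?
Choose the 2 fixed points C(11,2) = 55, derange the rest: !9 = Σ_{j=0}^{9} (-1)^j·9!/j! = 362880 - 362880 + 181440 - 60480 + 15120 - 3024 + 504 - 72 + 9 - 1 = 133496. Product = 55 × 133496 = 7342280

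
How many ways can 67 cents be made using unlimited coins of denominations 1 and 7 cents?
Coefficient of x^67 in 1/(1-x^1) · 1/(1-x^7). Use j coins of 7 for j = 0..⌊67/7⌋ = 9, the rest in 1s: 9 + 1 = 10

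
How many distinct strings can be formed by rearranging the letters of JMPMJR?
6! / (1! × 2! × 2! × 1!) = 180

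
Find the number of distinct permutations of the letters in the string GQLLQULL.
8! / (2! × 4! × 1! × 1!) = 840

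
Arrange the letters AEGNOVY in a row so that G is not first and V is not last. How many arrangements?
By inclusion-exclusion: 7! - 2×(7-1)! + (7-2)! = 5040 - 1440 + 120 = 3720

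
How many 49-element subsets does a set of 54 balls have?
C(54,49) = 54!/(49!×5!) = 3162510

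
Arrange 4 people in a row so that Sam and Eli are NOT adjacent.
Total - adjacent = 4! - (4-1)!×2 = 24 - 12 = 12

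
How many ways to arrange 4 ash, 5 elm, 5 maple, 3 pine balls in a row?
17! / (4! × 5! × 5! × 3!) = 171531360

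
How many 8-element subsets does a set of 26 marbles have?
C(26,8) = 26!/(8!×18!) = 1562275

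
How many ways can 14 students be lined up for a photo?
14! = 87178291200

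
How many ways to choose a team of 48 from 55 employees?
C(55,48) = 55!/(48!×7!) = 202927725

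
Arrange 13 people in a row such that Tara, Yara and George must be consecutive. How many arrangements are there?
Treat the 3 as one block: (13-3+1)! × 3! = 39916800 × 6 = 239500800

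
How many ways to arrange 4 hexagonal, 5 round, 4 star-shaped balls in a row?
13! / (4! × 5! × 4!) = 90090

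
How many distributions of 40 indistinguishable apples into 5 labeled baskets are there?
C(40+5-1, 5-1) = C(44, 4) = 135751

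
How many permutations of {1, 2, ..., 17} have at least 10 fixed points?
Exactly j fixed points: C(17,j)·!(17-j); sum over j ≥ 10 (derangement numbers via !m = (m-1)·(!(m-1) + !(m-2)): !0..!7 = 1, 0, 1, 2, 9, 44, 265, 1854). Σ_{j=10}^{17} C(17,j)·!(17-j) = C(17,10)·!7 + C(17,11)·!6 + C(17,12)·!5 + C(17,13)·!4 + C(17,14)·!3 + C(17,15)·!2 + C(17,16)·!1 + C(17,17)·!0 = 19448·1854 + 12376·265 + 6188·44 + 2380·9 + 680·2 + 136·1 + 17·0 + 1·1 = 39631421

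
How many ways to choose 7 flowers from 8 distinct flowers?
C(8,7) = 8!/(7!×1!) = 8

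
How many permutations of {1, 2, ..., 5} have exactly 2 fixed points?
Choose the 2 fixed points C(5,2) = 10, derange the rest: !3 = Σ_{j=0}^{3} (-1)^j·3!/j! = 6 - 6 + 3 - 1 = 2. Product = 10 × 2 = 20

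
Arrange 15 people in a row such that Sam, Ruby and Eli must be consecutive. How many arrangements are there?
Treat the 3 as one block: (15-3+1)! × 3! = 6227020800 × 6 = 37362124800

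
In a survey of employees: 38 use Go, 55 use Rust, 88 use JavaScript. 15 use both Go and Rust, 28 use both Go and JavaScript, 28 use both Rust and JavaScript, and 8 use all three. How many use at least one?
|A∪B∪C| = 38+55+88-15-28-28+8 = 118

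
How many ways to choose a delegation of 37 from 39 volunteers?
C(39,37) = 39!/(37!×2!) = 741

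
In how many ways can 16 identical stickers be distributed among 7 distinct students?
C(16+7-1, 7-1) = C(22, 6) = 74613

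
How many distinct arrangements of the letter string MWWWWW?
6! / (1! × 5!) = 6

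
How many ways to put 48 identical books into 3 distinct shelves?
C(48+3-1, 3-1) = C(50, 2) = 1225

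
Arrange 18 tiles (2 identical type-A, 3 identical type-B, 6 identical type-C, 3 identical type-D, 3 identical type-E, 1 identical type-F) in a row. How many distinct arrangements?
18! / (2! × 3! × 6! × 3! × 3! × 1!) = 20583763200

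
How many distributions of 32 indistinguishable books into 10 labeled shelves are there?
C(32+10-1, 10-1) = C(41, 9) = 350343565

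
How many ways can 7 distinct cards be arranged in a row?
7! = 5040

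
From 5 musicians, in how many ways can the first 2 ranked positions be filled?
P(5,2) = 5!/(5-2)! = 20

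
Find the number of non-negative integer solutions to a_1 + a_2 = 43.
C(43+2-1, 2-1) = C(44, 1) = 44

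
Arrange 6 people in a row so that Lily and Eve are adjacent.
Treat as block: (6-1)! × 2! = 120 × 2 = 240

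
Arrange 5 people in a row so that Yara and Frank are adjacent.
Treat as block: (5-1)! × 2! = 24 × 2 = 48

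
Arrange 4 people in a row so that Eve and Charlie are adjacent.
Treat as block: (4-1)! × 2! = 6 × 2 = 12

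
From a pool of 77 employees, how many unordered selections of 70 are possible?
C(77,70) = 77!/(70!×7!) = 2404808340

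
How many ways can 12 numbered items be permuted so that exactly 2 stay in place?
Choose the 2 fixed points C(12,2) = 66, derange the rest: !10 = Σ_{j=0}^{10} (-1)^j·10!/j! = 3628800 - 3628800 + 1814400 - 604800 + 151200 - 30240 + 5040 - 720 + 90 - 10 + 1 = 1334961. Product = 66 × 1334961 = 88107426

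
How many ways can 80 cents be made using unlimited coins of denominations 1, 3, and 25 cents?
Coefficient of x^80 in 1/(1-x^1) · 1/(1-x^3) · 1/(1-x^25). Case on j = number of 25-cent coins (j = 0..3); remainder r = 80 - 25j is made from {1,3} in ⌊r/3⌋+1 ways. r = 80, 55, 30, 5 → 27 + 19 + 11 + 2 = 59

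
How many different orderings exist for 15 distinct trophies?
15! = 1307674368000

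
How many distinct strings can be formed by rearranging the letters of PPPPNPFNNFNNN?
13! / (6! × 5! × 2!) = 36036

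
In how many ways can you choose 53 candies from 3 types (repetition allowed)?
C(53+3-1, 3-1) = C(55, 2) = 1485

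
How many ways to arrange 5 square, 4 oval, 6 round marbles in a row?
15! / (5! × 4! × 6!) = 630630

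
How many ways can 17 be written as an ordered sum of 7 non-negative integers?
C(17+7-1, 7-1) = C(23, 6) = 100947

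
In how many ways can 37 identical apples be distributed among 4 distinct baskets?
C(37+4-1, 4-1) = C(40, 3) = 9880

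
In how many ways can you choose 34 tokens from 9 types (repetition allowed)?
C(34+9-1, 9-1) = C(42, 8) = 118030185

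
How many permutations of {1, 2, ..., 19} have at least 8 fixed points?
Exactly j fixed points: C(19,j)·!(19-j); sum over j ≥ 8 (derangement numbers via !m = (m-1)·(!(m-1) + !(m-2)): !0..!11 = 1, 0, 1, 2, 9, 44, 265, 1854, 14833, 133496, 1334961, 14684570). Σ_{j=8}^{19} C(19,j)·!(19-j) = C(19,8)·!11 + C(19,9)·!10 + C(19,10)·!9 + C(19,11)·!8 + C(19,12)·!7 + C(19,13)·!6 + C(19,14)·!5 + C(19,15)·!4 + C(19,16)·!3 + C(19,17)·!2 + C(19,18)·!1 + C(19,19)·!0 = 75582·14684570 + 92378·1334961 + 92378·133496 + 75582·14833 + 50388·1854 + 27132·265 + 11628·44 + 3876·9 + 969·2 + 171·1 + 19·0 + 1·1 = 1246764556250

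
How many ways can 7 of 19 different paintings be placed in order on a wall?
P(19,7) = 19!/(19-7)! = 253955520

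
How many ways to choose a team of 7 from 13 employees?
C(13,7) = 13!/(7!×6!) = 1716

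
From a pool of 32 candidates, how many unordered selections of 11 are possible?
C(32,11) = 32!/(11!×21!) = 129024480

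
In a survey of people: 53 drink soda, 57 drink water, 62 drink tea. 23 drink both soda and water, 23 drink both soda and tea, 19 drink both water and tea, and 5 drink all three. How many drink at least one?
|A∪B∪C| = 53+57+62-23-23-19+5 = 112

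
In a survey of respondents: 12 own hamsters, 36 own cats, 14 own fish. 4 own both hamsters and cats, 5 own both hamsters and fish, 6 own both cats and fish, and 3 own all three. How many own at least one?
|A∪B∪C| = 12+36+14-4-5-6+3 = 50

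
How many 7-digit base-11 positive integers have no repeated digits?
First digit: 10 choices (nonzero). Then descending: 10 × 10 × 9 × 8 × 7 × 6 × 5 = 1512000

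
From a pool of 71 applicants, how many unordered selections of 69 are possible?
C(71,69) = 71!/(69!×2!) = 2485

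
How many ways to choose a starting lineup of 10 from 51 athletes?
C(51,10) = 51!/(10!×41!) = 12777711870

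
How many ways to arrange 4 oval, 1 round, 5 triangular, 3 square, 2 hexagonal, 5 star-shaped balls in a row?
20! / (4! × 1! × 5! × 3! × 2! × 5!) = 586637251200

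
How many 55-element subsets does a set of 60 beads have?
C(60,55) = 60!/(55!×5!) = 5461512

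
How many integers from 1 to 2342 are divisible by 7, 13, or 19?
⌊2342/7⌋+⌊2342/13⌋+⌊2342/19⌋ - ⌊2342/91⌋-⌊2342/133⌋-⌊2342/247⌋ + ⌊2342/1729⌋ = 334+180+123 - 25-17-9 + 1 = 587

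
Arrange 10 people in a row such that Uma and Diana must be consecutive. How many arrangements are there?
Treat the 2 as one block: (10-2+1)! × 2! = 362880 × 2 = 725760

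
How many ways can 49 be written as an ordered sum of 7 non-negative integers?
C(49+7-1, 7-1) = C(55, 6) = 28989675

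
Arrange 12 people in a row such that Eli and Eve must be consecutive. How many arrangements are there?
Treat the 2 as one block: (12-2+1)! × 2! = 39916800 × 2 = 79833600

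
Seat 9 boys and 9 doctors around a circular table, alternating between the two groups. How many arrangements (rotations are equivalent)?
Fix one of the boys: (9-1)! ways for the remaining boys, × 9! ways for the doctors = 40320 × 362880 = 14631321600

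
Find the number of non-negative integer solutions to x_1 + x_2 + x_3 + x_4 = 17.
C(17+4-1, 4-1) = C(20, 3) = 1140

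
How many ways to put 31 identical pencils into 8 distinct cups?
C(31+8-1, 8-1) = C(38, 7) = 12620256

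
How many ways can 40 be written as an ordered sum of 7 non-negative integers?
C(40+7-1, 7-1) = C(46, 6) = 9366819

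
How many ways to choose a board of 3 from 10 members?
C(10,3) = 10!/(3!×7!) = 120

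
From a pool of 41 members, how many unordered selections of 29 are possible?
C(41,29) = 41!/(29!×12!) = 7898654920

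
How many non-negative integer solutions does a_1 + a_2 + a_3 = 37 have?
C(37+3-1, 3-1) = C(39, 2) = 741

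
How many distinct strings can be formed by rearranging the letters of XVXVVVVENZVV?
12! / (1! × 1! × 2! × 1! × 7!) = 47520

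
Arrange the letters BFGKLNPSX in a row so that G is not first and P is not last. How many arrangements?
By inclusion-exclusion: 9! - 2×(9-1)! + (9-2)! = 362880 - 80640 + 5040 = 287280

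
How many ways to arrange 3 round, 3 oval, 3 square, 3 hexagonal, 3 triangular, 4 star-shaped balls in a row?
19! / (3! × 3! × 3! × 3! × 3! × 4!) = 651819168000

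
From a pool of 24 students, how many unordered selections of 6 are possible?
C(24,6) = 24!/(6!×18!) = 134596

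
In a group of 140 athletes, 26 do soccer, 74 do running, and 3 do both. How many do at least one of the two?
|A∪B| = |A| + |B| - |A∩B| = 26 + 74 - 3 = 97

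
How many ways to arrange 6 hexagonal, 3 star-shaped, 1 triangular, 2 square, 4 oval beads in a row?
16! / (6! × 3! × 1! × 2! × 4!) = 100900800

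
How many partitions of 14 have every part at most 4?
Let r_j(i) = number of partitions of i into parts ≤ j, for i = 0..14. r_1(i) = 1 for all i; r_j(i) = r_{j-1}(i) + r_j(i-j). Rows j = 2..4: ≤2: 1 1 2 2 3 3 4 4 5 5 6 6 7 7 8; ≤3: 1 1 2 3 4 5 7 8 10 12 14 16 19 21 24; ≤4: 1 1 2 3 5 6 9 11 15 18 23 27 34 39 47. r_4(14) = 47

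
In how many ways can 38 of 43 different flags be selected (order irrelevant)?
C(43,38) = 43!/(38!×5!) = 962598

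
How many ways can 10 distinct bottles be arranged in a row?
10! = 3628800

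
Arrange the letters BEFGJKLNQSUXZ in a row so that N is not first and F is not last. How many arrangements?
By inclusion-exclusion: 13! - 2×(13-1)! + (13-2)! = 6227020800 - 958003200 + 39916800 = 5308934400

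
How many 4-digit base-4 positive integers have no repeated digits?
First digit: 3 choices (nonzero). Then descending: 3 × 3 × 2 × 1 = 18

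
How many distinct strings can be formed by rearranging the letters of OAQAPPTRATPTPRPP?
16! / (6! × 2! × 1! × 3! × 1! × 3!) = 403603200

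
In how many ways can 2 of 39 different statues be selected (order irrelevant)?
C(39,2) = 39!/(2!×37!) = 741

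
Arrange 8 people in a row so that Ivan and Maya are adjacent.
Treat as block: (8-1)! × 2! = 5040 × 2 = 10080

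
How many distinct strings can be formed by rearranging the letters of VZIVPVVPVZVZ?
12! / (6! × 1! × 3! × 2!) = 55440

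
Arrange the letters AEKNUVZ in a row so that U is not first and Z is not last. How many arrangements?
By inclusion-exclusion: 7! - 2×(7-1)! + (7-2)! = 5040 - 1440 + 120 = 3720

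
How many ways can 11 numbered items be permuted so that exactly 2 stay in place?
Choose the 2 fixed points C(11,2) = 55, derange the rest: !9 = Σ_{j=0}^{9} (-1)^j·9!/j! = 362880 - 362880 + 181440 - 60480 + 15120 - 3024 + 504 - 72 + 9 - 1 = 133496. Product = 55 × 133496 = 7342280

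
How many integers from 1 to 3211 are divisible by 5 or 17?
⌊3211/5⌋ + ⌊3211/17⌋ - ⌊3211/85⌋ = 642 + 188 - 37 = 793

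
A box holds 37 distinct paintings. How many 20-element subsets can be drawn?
C(37,20) = 37!/(20!×17!) = 15905368710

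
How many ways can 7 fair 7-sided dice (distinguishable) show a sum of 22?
Coefficient of x^22 in (x + x² + ... + x^7)^7. By inclusion-exclusion on dice exceeding 7: Σ_j (-1)^j C(7,j)·C(22-1-7j, 6) = C(7,0)·C(21,6) - C(7,1)·C(14,6) + C(7,2)·C(7,6) = 1·54264 - 7·3003 + 21·7 = 33390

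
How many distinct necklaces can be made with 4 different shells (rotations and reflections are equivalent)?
(4-1)!/2 = 6/2 = 3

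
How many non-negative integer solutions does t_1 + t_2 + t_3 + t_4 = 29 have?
C(29+4-1, 4-1) = C(32, 3) = 4960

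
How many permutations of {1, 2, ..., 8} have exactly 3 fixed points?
Choose the 3 fixed points C(8,3) = 56, derange the rest: !5 = Σ_{j=0}^{5} (-1)^j·5!/j! = 120 - 120 + 60 - 20 + 5 - 1 = 44. Product = 56 × 44 = 2464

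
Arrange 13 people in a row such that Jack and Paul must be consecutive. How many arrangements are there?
Treat the 2 as one block: (13-2+1)! × 2! = 479001600 × 2 = 958003200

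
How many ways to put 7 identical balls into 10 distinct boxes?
C(7+10-1, 10-1) = C(16, 9) = 11440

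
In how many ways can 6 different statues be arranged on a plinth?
6! = 720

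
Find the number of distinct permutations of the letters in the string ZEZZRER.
7! / (2! × 2! × 3!) = 210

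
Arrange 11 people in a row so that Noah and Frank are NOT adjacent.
Total - adjacent = 11! - (11-1)!×2 = 39916800 - 7257600 = 32659200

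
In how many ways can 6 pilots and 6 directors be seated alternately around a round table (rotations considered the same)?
Fix one of the pilots: (6-1)! ways for the remaining pilots, × 6! ways for the directors = 120 × 720 = 86400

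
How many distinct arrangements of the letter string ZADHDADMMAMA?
12! / (1! × 3! × 3! × 4! × 1!) = 554400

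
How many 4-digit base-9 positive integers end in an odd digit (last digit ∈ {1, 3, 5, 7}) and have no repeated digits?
Last∈{1,3,5,7}. Last=0: 0. Last nonzero: 4×7×P(7,2) = 1176. Total = 1176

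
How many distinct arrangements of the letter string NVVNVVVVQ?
9! / (6! × 2! × 1!) = 252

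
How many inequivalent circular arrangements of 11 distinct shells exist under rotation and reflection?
(11-1)!/2 = 3628800/2 = 1814400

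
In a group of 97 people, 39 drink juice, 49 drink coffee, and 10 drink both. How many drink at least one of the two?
|A∪B| = |A| + |B| - |A∩B| = 39 + 49 - 10 = 78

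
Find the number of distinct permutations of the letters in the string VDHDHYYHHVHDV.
13! / (3! × 2! × 3! × 5!) = 720720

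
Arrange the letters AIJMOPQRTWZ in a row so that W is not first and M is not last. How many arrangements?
By inclusion-exclusion: 11! - 2×(11-1)! + (11-2)! = 39916800 - 7257600 + 362880 = 33022080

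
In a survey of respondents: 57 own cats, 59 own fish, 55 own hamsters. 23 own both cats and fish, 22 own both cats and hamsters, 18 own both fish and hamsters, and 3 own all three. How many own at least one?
|A∪B∪C| = 57+59+55-23-22-18+3 = 111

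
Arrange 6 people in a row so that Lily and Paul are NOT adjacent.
Total - adjacent = 6! - (6-1)!×2 = 720 - 240 = 480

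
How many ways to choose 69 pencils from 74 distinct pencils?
C(74,69) = 74!/(69!×5!) = 16108764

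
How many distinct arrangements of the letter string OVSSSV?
6! / (2! × 1! × 3!) = 60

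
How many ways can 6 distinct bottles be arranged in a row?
6! = 720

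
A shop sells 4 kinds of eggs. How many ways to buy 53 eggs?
C(53+4-1, 4-1) = C(56, 3) = 27720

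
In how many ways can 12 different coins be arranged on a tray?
12! = 479001600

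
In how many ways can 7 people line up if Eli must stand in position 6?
Fix one position: (7-1)! = 720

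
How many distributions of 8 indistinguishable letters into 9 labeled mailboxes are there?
C(8+9-1, 9-1) = C(16, 8) = 12870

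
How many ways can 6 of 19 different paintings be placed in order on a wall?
P(19,6) = 19!/(19-6)! = 19535040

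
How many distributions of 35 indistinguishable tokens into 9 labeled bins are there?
C(35+9-1, 9-1) = C(43, 8) = 145008513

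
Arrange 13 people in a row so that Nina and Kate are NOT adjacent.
Total - adjacent = 13! - (13-1)!×2 = 6227020800 - 958003200 = 5269017600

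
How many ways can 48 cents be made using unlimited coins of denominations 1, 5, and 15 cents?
Coefficient of x^48 in 1/(1-x^1) · 1/(1-x^5) · 1/(1-x^15). Case on j = number of 15-cent coins (j = 0..3); remainder r = 48 - 15j is made from {1,5} in ⌊r/5⌋+1 ways. r = 48, 33, 18, 3 → 10 + 7 + 4 + 1 = 22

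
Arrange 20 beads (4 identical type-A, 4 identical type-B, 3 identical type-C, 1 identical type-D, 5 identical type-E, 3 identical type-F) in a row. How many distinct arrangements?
20! / (4! × 4! × 3! × 1! × 5! × 3!) = 977728752000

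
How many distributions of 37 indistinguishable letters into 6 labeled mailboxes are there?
C(37+6-1, 6-1) = C(42, 5) = 850668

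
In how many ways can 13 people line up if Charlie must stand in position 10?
Fix one position: (13-1)! = 479001600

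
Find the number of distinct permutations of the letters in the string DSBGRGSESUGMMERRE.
17! / (3! × 3! × 3! × 3! × 1! × 1! × 1! × 2!) = 137225088000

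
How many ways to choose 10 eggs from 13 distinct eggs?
C(13,10) = 13!/(10!×3!) = 286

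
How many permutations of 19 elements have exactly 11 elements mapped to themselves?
Choose the 11 fixed points C(19,11) = 75582, derange the rest: !8 = Σ_{j=0}^{8} (-1)^j·8!/j! = 40320 - 40320 + 20160 - 6720 + 1680 - 336 + 56 - 8 + 1 = 14833. Product = 75582 × 14833 = 1121107806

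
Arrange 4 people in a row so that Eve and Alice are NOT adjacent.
Total - adjacent = 4! - (4-1)!×2 = 24 - 12 = 12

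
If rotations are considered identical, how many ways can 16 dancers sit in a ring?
Circular: fix one position, arrange the rest. (16-1)! = 1307674368000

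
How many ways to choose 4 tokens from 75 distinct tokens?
C(75,4) = 75!/(4!×71!) = 1215450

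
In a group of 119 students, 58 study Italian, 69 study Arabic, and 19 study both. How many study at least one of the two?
|A∪B| = |A| + |B| - |A∩B| = 58 + 69 - 19 = 108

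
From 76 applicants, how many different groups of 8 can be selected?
C(76,8) = 76!/(8!×68!) = 18855883575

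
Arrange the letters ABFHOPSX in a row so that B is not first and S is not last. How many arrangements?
By inclusion-exclusion: 8! - 2×(8-1)! + (8-2)! = 40320 - 10080 + 720 = 30960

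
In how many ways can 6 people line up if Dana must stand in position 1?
Fix one position: (6-1)! = 120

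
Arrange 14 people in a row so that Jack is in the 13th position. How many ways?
Fix one position: (14-1)! = 6227020800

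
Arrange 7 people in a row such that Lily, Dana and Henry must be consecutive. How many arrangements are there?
Treat the 3 as one block: (7-3+1)! × 3! = 120 × 6 = 720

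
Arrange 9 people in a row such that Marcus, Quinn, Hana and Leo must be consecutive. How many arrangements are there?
Treat the 4 as one block: (9-4+1)! × 4! = 720 × 24 = 17280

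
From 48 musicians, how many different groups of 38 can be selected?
C(48,38) = 48!/(38!×10!) = 6540715896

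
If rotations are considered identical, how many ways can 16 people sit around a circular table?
Circular: fix one position, arrange the rest. (16-1)! = 1307674368000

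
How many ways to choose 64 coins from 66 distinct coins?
C(66,64) = 66!/(64!×2!) = 2145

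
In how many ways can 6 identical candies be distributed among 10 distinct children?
C(6+10-1, 10-1) = C(15, 9) = 5005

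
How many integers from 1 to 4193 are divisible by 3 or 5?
⌊4193/3⌋ + ⌊4193/5⌋ - ⌊4193/15⌋ = 1397 + 838 - 279 = 1956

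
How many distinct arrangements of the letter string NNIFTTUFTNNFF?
13! / (1! × 3! × 4! × 4! × 1!) = 1801800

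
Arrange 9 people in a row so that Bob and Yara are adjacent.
Treat as block: (9-1)! × 2! = 40320 × 2 = 80640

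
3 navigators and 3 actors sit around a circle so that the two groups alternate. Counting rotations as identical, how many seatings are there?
Fix one of the navigators: (3-1)! ways for the remaining navigators, × 3! ways for the actors = 2 × 6 = 12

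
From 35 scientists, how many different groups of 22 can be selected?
C(35,22) = 35!/(22!×13!) = 1476337800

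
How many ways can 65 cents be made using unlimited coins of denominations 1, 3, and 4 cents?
Coefficient of x^65 in 1/(1-x^1) · 1/(1-x^3) · 1/(1-x^4). Case on j = number of 4-cent coins (j = 0..16); remainder r = 65 - 4j is made from {1,3} in ⌊r/3⌋+1 ways. r = 65, 61, 57, 53, 49, 45, 41, 37, 33, 29, 25, 21, 17, 13, 9, 5, 1 → 22 + 21 + 20 + 18 + 17 + 16 + 14 + 13 + 12 + 10 + 9 + 8 + 6 + 5 + 4 + 2 + 1 = 198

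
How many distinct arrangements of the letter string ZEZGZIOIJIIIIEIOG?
17! / (2! × 7! × 3! × 2! × 2! × 1!) = 1470268800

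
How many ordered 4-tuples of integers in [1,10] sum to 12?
Coefficient of x^12 in (x + x² + ... + x^10)^4. By inclusion-exclusion on dice exceeding 10: Σ_j (-1)^j C(4,j)·C(12-1-10j, 3) = C(4,0)·C(11,3) = 1·165 = 165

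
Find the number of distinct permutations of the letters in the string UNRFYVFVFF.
10! / (2! × 4! × 1! × 1! × 1! × 1!) = 75600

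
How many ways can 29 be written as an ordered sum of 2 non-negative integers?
C(29+2-1, 2-1) = C(30, 1) = 30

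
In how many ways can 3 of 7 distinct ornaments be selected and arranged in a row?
P(7,3) = 7!/(7-3)! = 210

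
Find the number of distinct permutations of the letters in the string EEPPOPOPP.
9! / (5! × 2! × 2!) = 756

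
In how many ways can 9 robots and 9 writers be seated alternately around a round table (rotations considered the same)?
Fix one of the robots: (9-1)! ways for the remaining robots, × 9! ways for the writers = 40320 × 362880 = 14631321600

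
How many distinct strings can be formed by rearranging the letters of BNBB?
4! / (3! × 1!) = 4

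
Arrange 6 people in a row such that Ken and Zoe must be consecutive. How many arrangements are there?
Treat the 2 as one block: (6-2+1)! × 2! = 120 × 2 = 240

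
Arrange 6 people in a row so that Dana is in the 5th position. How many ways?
Fix one position: (6-1)! = 120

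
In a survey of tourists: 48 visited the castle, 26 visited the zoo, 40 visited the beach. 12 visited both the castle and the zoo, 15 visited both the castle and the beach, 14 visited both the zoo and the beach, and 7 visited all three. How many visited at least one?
|A∪B∪C| = 48+26+40-12-15-14+7 = 80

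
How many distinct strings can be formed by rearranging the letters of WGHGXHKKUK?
10! / (3! × 2! × 1! × 1! × 1! × 2!) = 151200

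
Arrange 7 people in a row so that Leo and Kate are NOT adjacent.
Total - adjacent = 7! - (7-1)!×2 = 5040 - 1440 = 3600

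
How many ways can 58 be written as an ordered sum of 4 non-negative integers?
C(58+4-1, 4-1) = C(61, 3) = 35990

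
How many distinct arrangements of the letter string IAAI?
4! / (2! × 2!) = 6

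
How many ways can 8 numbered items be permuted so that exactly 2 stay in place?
Choose the 2 fixed points C(8,2) = 28, derange the rest: !6 = Σ_{j=0}^{6} (-1)^j·6!/j! = 720 - 720 + 360 - 120 + 30 - 6 + 1 = 265. Product = 28 × 265 = 7420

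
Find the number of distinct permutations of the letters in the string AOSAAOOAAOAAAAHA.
16! / (1! × 10! × 1! × 4!) = 240240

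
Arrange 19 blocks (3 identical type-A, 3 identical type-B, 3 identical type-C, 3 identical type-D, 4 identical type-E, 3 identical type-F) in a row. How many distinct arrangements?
19! / (3! × 3! × 3! × 3! × 4! × 3!) = 651819168000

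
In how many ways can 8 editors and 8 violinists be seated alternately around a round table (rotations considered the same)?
Fix one of the editors: (8-1)! ways for the remaining editors, × 8! ways for the violinists = 5040 × 40320 = 203212800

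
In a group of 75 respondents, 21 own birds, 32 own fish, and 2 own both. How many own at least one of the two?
|A∪B| = |A| + |B| - |A∩B| = 21 + 32 - 2 = 51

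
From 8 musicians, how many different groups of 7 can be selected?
C(8,7) = 8!/(7!×1!) = 8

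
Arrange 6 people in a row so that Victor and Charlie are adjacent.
Treat as block: (6-1)! × 2! = 120 × 2 = 240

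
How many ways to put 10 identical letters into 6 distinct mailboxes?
C(10+6-1, 6-1) = C(15, 5) = 3003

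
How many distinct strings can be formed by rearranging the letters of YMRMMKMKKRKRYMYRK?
17! / (5! × 3! × 4! × 5!) = 171531360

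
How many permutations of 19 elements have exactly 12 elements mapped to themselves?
Choose the 12 fixed points C(19,12) = 50388, derange the rest: !7 = Σ_{j=0}^{7} (-1)^j·7!/j! = 5040 - 5040 + 2520 - 840 + 210 - 42 + 7 - 1 = 1854. Product = 50388 × 1854 = 93419352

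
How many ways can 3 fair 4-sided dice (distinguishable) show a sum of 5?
Coefficient of x^5 in (x + x² + ... + x^4)^3. By inclusion-exclusion on dice exceeding 4: Σ_j (-1)^j C(3,j)·C(5-1-4j, 2) = C(3,0)·C(4,2) = 1·6 = 6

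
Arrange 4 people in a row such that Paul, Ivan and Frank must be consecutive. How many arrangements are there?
Treat the 3 as one block: (4-3+1)! × 3! = 2 × 6 = 12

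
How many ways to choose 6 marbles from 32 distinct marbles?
C(32,6) = 32!/(6!×26!) = 906192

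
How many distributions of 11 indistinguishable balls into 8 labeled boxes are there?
C(11+8-1, 8-1) = C(18, 7) = 31824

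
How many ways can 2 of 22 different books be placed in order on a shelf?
P(22,2) = 22!/(22-2)! = 462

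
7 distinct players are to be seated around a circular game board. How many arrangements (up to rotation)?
Circular: fix one position, arrange the rest. (7-1)! = 720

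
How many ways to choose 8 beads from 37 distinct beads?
C(37,8) = 37!/(8!×29!) = 38608020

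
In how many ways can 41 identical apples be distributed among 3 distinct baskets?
C(41+3-1, 3-1) = C(43, 2) = 903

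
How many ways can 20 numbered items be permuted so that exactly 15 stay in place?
Choose the 15 fixed points C(20,15) = 15504, derange the rest: !5 = Σ_{j=0}^{5} (-1)^j·5!/j! = 120 - 120 + 60 - 20 + 5 - 1 = 44. Product = 15504 × 44 = 682176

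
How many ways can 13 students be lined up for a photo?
13! = 6227020800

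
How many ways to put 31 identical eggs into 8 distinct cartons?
C(31+8-1, 8-1) = C(38, 7) = 12620256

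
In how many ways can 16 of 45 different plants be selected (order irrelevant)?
C(45,16) = 45!/(16!×29!) = 646626422970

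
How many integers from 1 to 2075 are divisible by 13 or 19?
⌊2075/13⌋ + ⌊2075/19⌋ - ⌊2075/247⌋ = 159 + 109 - 8 = 260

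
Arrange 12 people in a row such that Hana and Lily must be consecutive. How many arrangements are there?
Treat the 2 as one block: (12-2+1)! × 2! = 39916800 × 2 = 79833600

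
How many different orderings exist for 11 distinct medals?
11! = 39916800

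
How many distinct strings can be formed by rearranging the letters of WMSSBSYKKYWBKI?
14! / (1! × 2! × 1! × 3! × 2! × 3! × 2!) = 302702400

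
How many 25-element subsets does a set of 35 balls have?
C(35,25) = 35!/(25!×10!) = 183579396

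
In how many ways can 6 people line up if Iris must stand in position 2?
Fix one position: (6-1)! = 120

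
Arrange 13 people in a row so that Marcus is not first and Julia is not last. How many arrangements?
By inclusion-exclusion: 13! - 2×(13-1)! + (13-2)! = 6227020800 - 958003200 + 39916800 = 5308934400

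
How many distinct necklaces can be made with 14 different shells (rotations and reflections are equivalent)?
(14-1)!/2 = 6227020800/2 = 3113510400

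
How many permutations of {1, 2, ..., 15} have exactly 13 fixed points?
Choose the 13 fixed points C(15,13) = 105, derange the rest: !2 = Σ_{j=0}^{2} (-1)^j·2!/j! = 2 - 2 + 1 = 1. Product = 105 × 1 = 105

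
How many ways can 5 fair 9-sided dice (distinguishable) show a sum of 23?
Coefficient of x^23 in (x + x² + ... + x^9)^5. By inclusion-exclusion on dice exceeding 9: Σ_j (-1)^j C(5,j)·C(23-1-9j, 4) = C(5,0)·C(22,4) - C(5,1)·C(13,4) + C(5,2)·C(4,4) = 1·7315 - 5·715 + 10·1 = 3750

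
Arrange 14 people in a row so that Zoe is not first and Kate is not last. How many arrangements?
By inclusion-exclusion: 14! - 2×(14-1)! + (14-2)! = 87178291200 - 12454041600 + 479001600 = 75203251200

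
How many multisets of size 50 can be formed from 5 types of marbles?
C(50+5-1, 5-1) = C(54, 4) = 316251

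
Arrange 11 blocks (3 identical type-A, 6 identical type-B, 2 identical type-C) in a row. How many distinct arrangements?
11! / (3! × 6! × 2!) = 4620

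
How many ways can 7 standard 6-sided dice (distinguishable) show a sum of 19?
Coefficient of x^19 in (x + x² + ... + x^6)^7. By inclusion-exclusion on dice exceeding 6: Σ_j (-1)^j C(7,j)·C(19-1-6j, 6) = C(7,0)·C(18,6) - C(7,1)·C(12,6) + C(7,2)·C(6,6) = 1·18564 - 7·924 + 21·1 = 12117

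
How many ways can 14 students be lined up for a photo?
14! = 87178291200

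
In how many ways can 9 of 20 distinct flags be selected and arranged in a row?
P(20,9) = 20!/(20-9)! = 60949324800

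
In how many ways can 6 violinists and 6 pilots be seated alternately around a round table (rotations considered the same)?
Fix one of the violinists: (6-1)! ways for the remaining violinists, × 6! ways for the pilots = 120 × 720 = 86400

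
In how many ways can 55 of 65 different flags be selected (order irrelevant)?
C(65,55) = 65!/(55!×10!) = 179013799328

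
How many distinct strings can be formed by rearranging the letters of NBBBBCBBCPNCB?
13! / (2! × 7! × 1! × 3!) = 102960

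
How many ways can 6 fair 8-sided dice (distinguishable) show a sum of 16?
Coefficient of x^16 in (x + x² + ... + x^8)^6. By inclusion-exclusion on dice exceeding 8: Σ_j (-1)^j C(6,j)·C(16-1-8j, 5) = C(6,0)·C(15,5) - C(6,1)·C(7,5) = 1·3003 - 6·21 = 2877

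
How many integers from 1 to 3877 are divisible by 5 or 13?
⌊3877/5⌋ + ⌊3877/13⌋ - ⌊3877/65⌋ = 775 + 298 - 59 = 1014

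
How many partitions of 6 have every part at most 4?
Let r_j(i) = number of partitions of i into parts ≤ j, for i = 0..6. r_1(i) = 1 for all i; r_j(i) = r_{j-1}(i) + r_j(i-j). Rows j = 2..4: ≤2: 1 1 2 2 3 3 4; ≤3: 1 1 2 3 4 5 7; ≤4: 1 1 2 3 5 6 9. r_4(6) = 9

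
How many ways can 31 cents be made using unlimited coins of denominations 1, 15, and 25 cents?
Coefficient of x^31 in 1/(1-x^1) · 1/(1-x^15) · 1/(1-x^25). Case on j = number of 25-cent coins (j = 0..1); remainder r = 31 - 25j is made from {1,15} in ⌊r/15⌋+1 ways. r = 31, 6 → 3 + 1 = 4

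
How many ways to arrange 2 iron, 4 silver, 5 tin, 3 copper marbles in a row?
14! / (2! × 4! × 5! × 3!) = 2522520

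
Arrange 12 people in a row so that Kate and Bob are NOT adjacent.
Total - adjacent = 12! - (12-1)!×2 = 479001600 - 79833600 = 399168000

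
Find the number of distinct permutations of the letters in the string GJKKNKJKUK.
10! / (1! × 1! × 5! × 2! × 1!) = 15120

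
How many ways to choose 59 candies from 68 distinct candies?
C(68,59) = 68!/(59!×9!) = 49280065120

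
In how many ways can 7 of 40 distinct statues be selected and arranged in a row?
P(40,7) = 40!/(40-7)! = 93963542400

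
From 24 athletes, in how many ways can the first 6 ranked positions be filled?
P(24,6) = 24!/(24-6)! = 96909120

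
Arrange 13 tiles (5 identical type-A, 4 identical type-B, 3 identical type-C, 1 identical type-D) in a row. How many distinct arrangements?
13! / (5! × 4! × 3! × 1!) = 360360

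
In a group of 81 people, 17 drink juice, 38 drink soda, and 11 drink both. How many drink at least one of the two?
|A∪B| = |A| + |B| - |A∩B| = 17 + 38 - 11 = 44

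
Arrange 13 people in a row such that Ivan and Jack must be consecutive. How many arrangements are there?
Treat the 2 as one block: (13-2+1)! × 2! = 479001600 × 2 = 958003200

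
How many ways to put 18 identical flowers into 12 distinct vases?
C(18+12-1, 12-1) = C(29, 11) = 34597290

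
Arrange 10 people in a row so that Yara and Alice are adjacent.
Treat as block: (10-1)! × 2! = 362880 × 2 = 725760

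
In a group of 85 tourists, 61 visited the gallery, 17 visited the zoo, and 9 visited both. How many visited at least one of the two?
|A∪B| = |A| + |B| - |A∩B| = 61 + 17 - 9 = 69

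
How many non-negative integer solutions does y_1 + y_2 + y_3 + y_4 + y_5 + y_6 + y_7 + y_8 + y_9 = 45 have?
C(45+9-1, 9-1) = C(53, 8) = 886322710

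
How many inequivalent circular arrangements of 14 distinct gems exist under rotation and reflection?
(14-1)!/2 = 6227020800/2 = 3113510400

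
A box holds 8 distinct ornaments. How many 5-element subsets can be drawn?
C(8,5) = 8!/(5!×3!) = 56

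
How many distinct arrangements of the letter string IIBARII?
7! / (1! × 4! × 1! × 1!) = 210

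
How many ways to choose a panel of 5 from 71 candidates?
C(71,5) = 71!/(5!×66!) = 13019909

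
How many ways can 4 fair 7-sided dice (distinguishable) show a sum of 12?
Coefficient of x^12 in (x + x² + ... + x^7)^4. By inclusion-exclusion on dice exceeding 7: Σ_j (-1)^j C(4,j)·C(12-1-7j, 3) = C(4,0)·C(11,3) - C(4,1)·C(4,3) = 1·165 - 4·4 = 149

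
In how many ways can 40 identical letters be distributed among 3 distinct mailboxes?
C(40+3-1, 3-1) = C(42, 2) = 861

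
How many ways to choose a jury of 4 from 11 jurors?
C(11,4) = 11!/(4!×7!) = 330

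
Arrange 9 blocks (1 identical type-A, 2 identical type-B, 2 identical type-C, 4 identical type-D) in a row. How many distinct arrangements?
9! / (1! × 2! × 2! × 4!) = 3780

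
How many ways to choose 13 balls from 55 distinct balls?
C(55,13) = 55!/(13!×42!) = 1451182990950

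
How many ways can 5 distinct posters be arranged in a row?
5! = 120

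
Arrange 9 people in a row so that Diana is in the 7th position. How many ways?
Fix one position: (9-1)! = 40320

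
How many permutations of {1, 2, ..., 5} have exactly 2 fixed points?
Choose the 2 fixed points C(5,2) = 10, derange the rest: !3 = Σ_{j=0}^{3} (-1)^j·3!/j! = 6 - 6 + 3 - 1 = 2. Product = 10 × 2 = 20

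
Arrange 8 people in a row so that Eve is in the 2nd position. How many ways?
Fix one position: (8-1)! = 5040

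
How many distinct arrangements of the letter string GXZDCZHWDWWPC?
13! / (2! × 2! × 1! × 2! × 3! × 1! × 1! × 1!) = 129729600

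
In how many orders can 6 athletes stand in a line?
6! = 720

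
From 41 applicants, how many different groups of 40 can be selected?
C(41,40) = 41!/(40!×1!) = 41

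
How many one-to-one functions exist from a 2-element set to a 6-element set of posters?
P(6,2) = 6!/(6-2)! = 30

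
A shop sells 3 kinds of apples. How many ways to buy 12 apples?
C(12+3-1, 3-1) = C(14, 2) = 91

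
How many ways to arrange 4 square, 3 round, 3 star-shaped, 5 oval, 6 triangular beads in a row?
21! / (4! × 3! × 3! × 5! × 6!) = 684410126400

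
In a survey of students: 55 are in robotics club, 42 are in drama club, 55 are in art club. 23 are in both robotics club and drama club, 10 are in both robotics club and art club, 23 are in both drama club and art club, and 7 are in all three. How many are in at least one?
|A∪B∪C| = 55+42+55-23-10-23+7 = 103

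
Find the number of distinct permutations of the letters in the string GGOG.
4! / (3! × 1!) = 4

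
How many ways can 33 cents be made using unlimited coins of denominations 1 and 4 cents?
Coefficient of x^33 in 1/(1-x^1) · 1/(1-x^4). Use j coins of 4 for j = 0..⌊33/4⌋ = 8, the rest in 1s: 8 + 1 = 9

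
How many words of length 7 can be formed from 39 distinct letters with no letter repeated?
P(39,7) = 39!/(39-7)! = 77519922480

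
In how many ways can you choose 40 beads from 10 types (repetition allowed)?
C(40+10-1, 10-1) = C(49, 9) = 2054455634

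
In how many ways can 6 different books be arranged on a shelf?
6! = 720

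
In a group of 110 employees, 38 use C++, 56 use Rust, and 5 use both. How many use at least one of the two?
|A∪B| = |A| + |B| - |A∩B| = 38 + 56 - 5 = 89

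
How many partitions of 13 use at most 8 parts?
By conjugation, equals partitions of 13 into parts ≤ 8. Let r_j(i) = number of partitions of i into parts ≤ j, for i = 0..13. r_1(i) = 1 for all i; r_j(i) = r_{j-1}(i) + r_j(i-j). Rows j = 2..8: ≤2: 1 1 2 2 3 3 4 4 5 5 6 6 7 7; ≤3: 1 1 2 3 4 5 7 8 10 12 14 16 19 21; ≤4: 1 1 2 3 5 6 9 11 15 18 23 27 34 39; ≤5: 1 1 2 3 5 7 10 13 18 23 30 37 47 57; ≤6: 1 1 2 3 5 7 11 14 20 26 35 44 58 71; ≤7: 1 1 2 3 5 7 11 15 21 28 38 49 65 82; ≤8: 1 1 2 3 5 7 11 15 22 29 40 52 70 89. r_8(13) = 89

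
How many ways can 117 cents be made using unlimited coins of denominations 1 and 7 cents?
Coefficient of x^117 in 1/(1-x^1) · 1/(1-x^7). Use j coins of 7 for j = 0..⌊117/7⌋ = 16, the rest in 1s: 16 + 1 = 17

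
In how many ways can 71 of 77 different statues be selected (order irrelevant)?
C(77,71) = 77!/(71!×6!) = 237093780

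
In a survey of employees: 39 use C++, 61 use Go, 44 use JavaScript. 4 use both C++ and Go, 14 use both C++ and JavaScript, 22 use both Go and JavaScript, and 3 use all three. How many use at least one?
|A∪B∪C| = 39+61+44-4-14-22+3 = 107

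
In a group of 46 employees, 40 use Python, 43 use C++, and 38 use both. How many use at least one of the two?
|A∪B| = |A| + |B| - |A∩B| = 40 + 43 - 38 = 45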